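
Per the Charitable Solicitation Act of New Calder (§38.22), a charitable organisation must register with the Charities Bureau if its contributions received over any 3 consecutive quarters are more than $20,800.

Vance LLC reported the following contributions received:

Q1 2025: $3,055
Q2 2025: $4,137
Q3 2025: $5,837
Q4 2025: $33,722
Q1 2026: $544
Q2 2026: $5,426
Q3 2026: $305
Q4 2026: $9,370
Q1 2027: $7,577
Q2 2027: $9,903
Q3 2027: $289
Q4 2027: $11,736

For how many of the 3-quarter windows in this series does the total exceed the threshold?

5

Q1 2025–Q3 2025: $3,055 + $4,137 + $5,837 = $13,029 (under)
Q2 2025–Q4 2025: $4,137 + $5,837 + $33,722 = $43,696 (over)
Q3 2025–Q1 2026: $5,837 + $33,722 + $544 = $40,103 (over)
Q4 2025–Q2 2026: $33,722 + $544 + $5,426 = $39,692 (over)
Q1 2026–Q3 2026: $544 + $5,426 + $305 = $6,275 (under)
Q2 2026–Q4 2026: $5,426 + $305 + $9,370 = $15,101 (under)
Q3 2026–Q1 2027: $305 + $9,370 + $7,577 = $17,252 (under)
Q4 2026–Q2 2027: $9,370 + $7,577 + $9,903 = $26,850 (over)
Q1 2027–Q3 2027: $7,577 + $9,903 + $289 = $17,769 (under)
Q2 2027–Q4 2027: $9,903 + $289 + $11,736 = $21,928 (over)
5 windows exceed the threshold.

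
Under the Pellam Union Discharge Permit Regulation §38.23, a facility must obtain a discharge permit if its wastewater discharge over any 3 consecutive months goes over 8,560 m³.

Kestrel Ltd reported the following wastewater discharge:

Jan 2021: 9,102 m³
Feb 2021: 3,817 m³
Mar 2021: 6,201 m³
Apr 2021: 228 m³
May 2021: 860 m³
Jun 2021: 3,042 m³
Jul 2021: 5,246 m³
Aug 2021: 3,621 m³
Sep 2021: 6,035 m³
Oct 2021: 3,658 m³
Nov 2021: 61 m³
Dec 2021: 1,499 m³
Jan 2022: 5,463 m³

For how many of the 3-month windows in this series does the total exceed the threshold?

7

Jan 2021–Mar 2021: 9,102 m³ + 3,817 m³ + 6,201 m³ = 19,120 m³ (over)
Feb 2021–Apr 2021: 3,817 m³ + 6,201 m³ + 228 m³ = 10,246 m³ (over)
Mar 2021–May 2021: 6,201 m³ + 228 m³ + 860 m³ = 7,289 m³ (under)
Apr 2021–Jun 2021: 228 m³ + 860 m³ + 3,042 m³ = 4,130 m³ (under)
May 2021–Jul 2021: 860 m³ + 3,042 m³ + 5,246 m³ = 9,148 m³ (over)
Jun 2021–Aug 2021: 3,042 m³ + 5,246 m³ + 3,621 m³ = 11,909 m³ (over)
Jul 2021–Sep 2021: 5,246 m³ + 3,621 m³ + 6,035 m³ = 14,902 m³ (over)
Aug 2021–Oct 2021: 3,621 m³ + 6,035 m³ + 3,658 m³ = 13,314 m³ (over)
Sep 2021–Nov 2021: 6,035 m³ + 3,658 m³ + 61 m³ = 9,754 m³ (over)
Oct 2021–Dec 2021: 3,658 m³ + 61 m³ + 1,499 m³ = 5,218 m³ (under)
Nov 2021–Jan 2022: 61 m³ + 1,499 m³ + 5,463 m³ = 7,023 m³ (under)
7 windows exceed the threshold.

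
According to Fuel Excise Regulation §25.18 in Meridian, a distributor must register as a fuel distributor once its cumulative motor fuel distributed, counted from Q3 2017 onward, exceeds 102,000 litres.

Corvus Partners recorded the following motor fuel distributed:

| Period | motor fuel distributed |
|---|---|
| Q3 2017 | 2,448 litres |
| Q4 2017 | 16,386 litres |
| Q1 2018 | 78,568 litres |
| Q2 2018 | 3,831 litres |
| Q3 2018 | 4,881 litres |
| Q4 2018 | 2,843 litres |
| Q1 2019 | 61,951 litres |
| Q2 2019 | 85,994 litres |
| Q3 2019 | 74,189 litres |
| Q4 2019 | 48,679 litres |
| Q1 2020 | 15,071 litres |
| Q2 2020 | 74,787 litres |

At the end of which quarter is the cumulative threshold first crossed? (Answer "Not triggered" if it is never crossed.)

Through Q3 2017: 2,448 litres
Through Q4 2017: 18,834 litres
Through Q1 2018: 97,402 litres
Through Q2 2018: 101,233 litres
Through Q3 2018: 106,114 litres ← exceeds threshold

Q3 2018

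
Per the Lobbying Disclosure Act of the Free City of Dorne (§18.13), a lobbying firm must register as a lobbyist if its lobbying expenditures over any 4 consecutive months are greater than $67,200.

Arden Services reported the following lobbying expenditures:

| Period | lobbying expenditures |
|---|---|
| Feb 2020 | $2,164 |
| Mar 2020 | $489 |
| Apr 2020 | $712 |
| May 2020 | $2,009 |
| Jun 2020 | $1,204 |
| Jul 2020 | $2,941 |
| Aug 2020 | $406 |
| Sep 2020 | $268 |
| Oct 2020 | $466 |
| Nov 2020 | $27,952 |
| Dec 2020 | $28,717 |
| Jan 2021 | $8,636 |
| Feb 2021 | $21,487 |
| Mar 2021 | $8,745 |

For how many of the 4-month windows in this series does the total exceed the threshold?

2

Feb 2020–May 2020: $2,164 + $489 + $712 + $2,009 = $5,374 (under)
Mar 2020–Jun 2020: $489 + $712 + $2,009 + $1,204 = $4,414 (under)
Apr 2020–Jul 2020: $712 + $2,009 + $1,204 + $2,941 = $6,866 (under)
May 2020–Aug 2020: $2,009 + $1,204 + $2,941 + $406 = $6,560 (under)
Jun 2020–Sep 2020: $1,204 + $2,941 + $406 + $268 = $4,819 (under)
Jul 2020–Oct 2020: $2,941 + $406 + $268 + $466 = $4,081 (under)
Aug 2020–Nov 2020: $406 + $268 + $466 + $27,952 = $29,092 (under)
Sep 2020–Dec 2020: $268 + $466 + $27,952 + $28,717 = $57,403 (under)
Oct 2020–Jan 2021: $466 + $27,952 + $28,717 + $8,636 = $65,771 (under)
Nov 2020–Feb 2021: $27,952 + $28,717 + $8,636 + $21,487 = $86,792 (over)
Dec 2020–Mar 2021: $28,717 + $8,636 + $21,487 + $8,745 = $67,585 (over)
2 windows exceed the threshold.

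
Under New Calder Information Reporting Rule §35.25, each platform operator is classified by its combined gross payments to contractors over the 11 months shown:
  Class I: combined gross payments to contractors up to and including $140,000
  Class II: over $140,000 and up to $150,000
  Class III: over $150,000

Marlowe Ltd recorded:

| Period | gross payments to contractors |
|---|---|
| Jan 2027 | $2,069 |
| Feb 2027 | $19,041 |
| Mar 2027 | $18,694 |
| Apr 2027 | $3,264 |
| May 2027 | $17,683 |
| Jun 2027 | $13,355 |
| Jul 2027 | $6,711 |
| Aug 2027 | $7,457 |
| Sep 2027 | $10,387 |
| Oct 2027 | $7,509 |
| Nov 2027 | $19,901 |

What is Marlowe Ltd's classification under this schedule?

Class I

Combined gross payments to contractors: $2,069 + $19,041 + $18,694 + $3,264 + $17,683 + $13,355 + $6,711 + $7,457 + $10,387 + $7,509 + $19,901 = $126,071.
$126,071 ≤ $140,000, so Class I applies.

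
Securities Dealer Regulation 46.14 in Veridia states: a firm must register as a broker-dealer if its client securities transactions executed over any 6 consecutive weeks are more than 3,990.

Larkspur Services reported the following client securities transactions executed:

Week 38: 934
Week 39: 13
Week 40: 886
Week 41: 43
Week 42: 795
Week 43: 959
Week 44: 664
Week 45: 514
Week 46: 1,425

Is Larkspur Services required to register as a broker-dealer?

Yes

Week 38–Week 43: 934 + 13 + 886 + 43 + 795 + 959 = 3,630 (under)
Week 39–Week 44: 13 + 886 + 43 + 795 + 959 + 664 = 3,360 (under)
Week 40–Week 45: 886 + 43 + 795 + 959 + 664 + 514 = 3,861 (under)
Week 41–Week 46: 43 + 795 + 959 + 664 + 514 + 1,425 = 4,400 (over)
At least one window exceeds 3,990.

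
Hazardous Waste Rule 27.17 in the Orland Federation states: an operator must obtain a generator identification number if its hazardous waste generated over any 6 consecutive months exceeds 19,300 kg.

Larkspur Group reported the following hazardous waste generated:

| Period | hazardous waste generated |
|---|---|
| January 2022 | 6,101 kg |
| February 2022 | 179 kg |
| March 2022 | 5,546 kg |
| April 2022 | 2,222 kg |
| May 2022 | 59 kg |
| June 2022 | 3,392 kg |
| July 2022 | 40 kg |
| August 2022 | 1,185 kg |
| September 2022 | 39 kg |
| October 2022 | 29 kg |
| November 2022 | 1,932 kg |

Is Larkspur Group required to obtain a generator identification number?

January 2022–June 2022: 6,101 kg + 179 kg + 5,546 kg + 2,222 kg + 59 kg + 3,392 kg = 17,499 kg (under)
February 2022–July 2022: 179 kg + 5,546 kg + 2,222 kg + 59 kg + 3,392 kg + 40 kg = 11,438 kg (under)
March 2022–August 2022: 5,546 kg + 2,222 kg + 59 kg + 3,392 kg + 40 kg + 1,185 kg = 12,444 kg (under)
April 2022–September 2022: 2,222 kg + 59 kg + 3,392 kg + 40 kg + 1,185 kg + 39 kg = 6,937 kg (under)
May 2022–October 2022: 59 kg + 3,392 kg + 40 kg + 1,185 kg + 39 kg + 29 kg = 4,744 kg (under)
June 2022–November 2022: 3,392 kg + 40 kg + 1,185 kg + 39 kg + 29 kg + 1,932 kg = 6,617 kg (under)
No window exceeds 19,300 kg.

No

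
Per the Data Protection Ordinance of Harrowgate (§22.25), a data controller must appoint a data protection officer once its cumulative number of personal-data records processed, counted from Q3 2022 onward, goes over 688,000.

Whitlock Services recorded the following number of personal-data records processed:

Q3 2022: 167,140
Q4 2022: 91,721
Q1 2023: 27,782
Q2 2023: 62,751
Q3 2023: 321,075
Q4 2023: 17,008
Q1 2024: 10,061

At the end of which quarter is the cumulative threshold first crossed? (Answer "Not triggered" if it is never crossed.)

Through Q3 2022: 167,140
Through Q4 2022: 258,861
Through Q1 2023: 286,643
Through Q2 2023: 349,394
Through Q3 2023: 670,469
Through Q4 2023: 687,477
Through Q1 2024: 697,538 ← exceeds threshold

Q1 2024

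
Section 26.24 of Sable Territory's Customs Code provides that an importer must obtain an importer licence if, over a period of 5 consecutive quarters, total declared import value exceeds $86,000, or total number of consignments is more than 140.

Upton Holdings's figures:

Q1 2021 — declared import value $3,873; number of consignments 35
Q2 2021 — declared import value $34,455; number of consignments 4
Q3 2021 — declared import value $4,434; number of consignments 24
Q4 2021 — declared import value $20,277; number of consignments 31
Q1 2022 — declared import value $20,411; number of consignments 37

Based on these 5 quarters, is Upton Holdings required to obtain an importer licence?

No

Total declared import value: $3,873 + $34,455 + $4,434 + $20,277 + $20,411 = $83,450 (≤ $86,000).
Total number of consignments: 35 + 4 + 24 + 31 + 37 = 131 (≤ 140).
The test is 'or': neither threshold is exceeded.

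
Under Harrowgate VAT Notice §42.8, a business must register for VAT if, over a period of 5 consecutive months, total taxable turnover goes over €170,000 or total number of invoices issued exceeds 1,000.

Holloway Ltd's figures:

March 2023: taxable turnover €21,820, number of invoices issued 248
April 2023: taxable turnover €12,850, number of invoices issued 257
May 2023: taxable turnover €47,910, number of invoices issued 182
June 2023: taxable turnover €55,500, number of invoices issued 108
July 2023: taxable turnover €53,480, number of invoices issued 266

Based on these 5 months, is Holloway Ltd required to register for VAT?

Total taxable turnover: €21,820 + €12,850 + €47,910 + €55,500 + €53,480 = €191,560 (> €170,000).
Total number of invoices issued: 248 + 257 + 182 + 108 + 266 = 1,061 (> 1,000).
The test is 'or': at least one threshold is exceeded.

Yes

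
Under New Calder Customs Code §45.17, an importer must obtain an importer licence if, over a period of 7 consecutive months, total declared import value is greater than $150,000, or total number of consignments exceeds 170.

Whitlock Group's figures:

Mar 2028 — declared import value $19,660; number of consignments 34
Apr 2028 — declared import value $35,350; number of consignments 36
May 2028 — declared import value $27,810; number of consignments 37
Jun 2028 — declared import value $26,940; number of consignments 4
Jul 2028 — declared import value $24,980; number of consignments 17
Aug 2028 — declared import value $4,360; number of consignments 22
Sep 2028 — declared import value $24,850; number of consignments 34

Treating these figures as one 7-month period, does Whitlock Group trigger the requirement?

Total declared import value: $19,660 + $35,350 + $27,810 + $26,940 + $24,980 + $4,360 + $24,850 = $163,950 (> $150,000).
Total number of consignments: 34 + 36 + 37 + 4 + 17 + 22 + 34 = 184 (> 170).
The test is 'or': at least one threshold is exceeded.

Yes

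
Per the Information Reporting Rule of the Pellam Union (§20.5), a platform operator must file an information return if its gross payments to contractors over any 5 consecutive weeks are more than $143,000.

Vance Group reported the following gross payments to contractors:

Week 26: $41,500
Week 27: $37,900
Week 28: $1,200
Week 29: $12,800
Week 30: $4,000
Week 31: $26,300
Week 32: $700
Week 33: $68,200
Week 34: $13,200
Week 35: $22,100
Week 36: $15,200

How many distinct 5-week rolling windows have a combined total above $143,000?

0

Week 26–Week 30: $41,500 + $37,900 + $1,200 + $12,800 + $4,000 = $97,400 (under)
Week 27–Week 31: $37,900 + $1,200 + $12,800 + $4,000 + $26,300 = $82,200 (under)
Week 28–Week 32: $1,200 + $12,800 + $4,000 + $26,300 + $700 = $45,000 (under)
Week 29–Week 33: $12,800 + $4,000 + $26,300 + $700 + $68,200 = $112,000 (under)
Week 30–Week 34: $4,000 + $26,300 + $700 + $68,200 + $13,200 = $112,400 (under)
Week 31–Week 35: $26,300 + $700 + $68,200 + $13,200 + $22,100 = $130,500 (under)
Week 32–Week 36: $700 + $68,200 + $13,200 + $22,100 + $15,200 = $119,400 (under)
0 windows exceed the threshold.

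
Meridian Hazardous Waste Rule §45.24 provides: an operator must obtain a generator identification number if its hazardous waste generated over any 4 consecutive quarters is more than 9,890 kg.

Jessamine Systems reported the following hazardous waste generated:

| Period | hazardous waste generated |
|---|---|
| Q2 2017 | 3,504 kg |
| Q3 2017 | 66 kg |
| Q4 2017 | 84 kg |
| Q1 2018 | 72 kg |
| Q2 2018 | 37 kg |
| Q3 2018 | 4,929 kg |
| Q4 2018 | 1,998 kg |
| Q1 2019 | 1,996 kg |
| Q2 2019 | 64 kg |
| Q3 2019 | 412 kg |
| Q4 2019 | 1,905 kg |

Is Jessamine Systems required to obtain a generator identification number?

Q2 2017–Q1 2018: 3,504 kg + 66 kg + 84 kg + 72 kg = 3,726 kg (under)
Q3 2017–Q2 2018: 66 kg + 84 kg + 72 kg + 37 kg = 259 kg (under)
Q4 2017–Q3 2018: 84 kg + 72 kg + 37 kg + 4,929 kg = 5,122 kg (under)
Q1 2018–Q4 2018: 72 kg + 37 kg + 4,929 kg + 1,998 kg = 7,036 kg (under)
Q2 2018–Q1 2019: 37 kg + 4,929 kg + 1,998 kg + 1,996 kg = 8,960 kg (under)
Q3 2018–Q2 2019: 4,929 kg + 1,998 kg + 1,996 kg + 64 kg = 8,987 kg (under)
Q4 2018–Q3 2019: 1,998 kg + 1,996 kg + 64 kg + 412 kg = 4,470 kg (under)
Q1 2019–Q4 2019: 1,996 kg + 64 kg + 412 kg + 1,905 kg = 4,377 kg (under)
No window exceeds 9,890 kg.

No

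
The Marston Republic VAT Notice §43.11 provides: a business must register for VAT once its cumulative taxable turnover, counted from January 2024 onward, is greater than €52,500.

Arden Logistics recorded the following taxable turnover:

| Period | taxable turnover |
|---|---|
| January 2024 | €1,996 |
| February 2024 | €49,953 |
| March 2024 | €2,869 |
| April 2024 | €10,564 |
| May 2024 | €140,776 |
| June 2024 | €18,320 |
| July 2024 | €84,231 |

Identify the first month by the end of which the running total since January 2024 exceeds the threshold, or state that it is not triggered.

Through January 2024: €1,996
Through February 2024: €51,949
Through March 2024: €54,818 ← exceeds threshold

March 2024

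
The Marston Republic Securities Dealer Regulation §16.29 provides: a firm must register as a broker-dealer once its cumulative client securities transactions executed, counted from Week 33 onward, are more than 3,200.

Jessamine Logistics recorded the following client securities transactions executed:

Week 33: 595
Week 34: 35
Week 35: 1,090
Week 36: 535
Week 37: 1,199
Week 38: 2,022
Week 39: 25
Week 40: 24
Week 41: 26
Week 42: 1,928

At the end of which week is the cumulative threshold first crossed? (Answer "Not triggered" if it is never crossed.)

Through Week 33: 595
Through Week 34: 630
Through Week 35: 1,720
Through Week 36: 2,255
Through Week 37: 3,454 ← exceeds threshold

Week 37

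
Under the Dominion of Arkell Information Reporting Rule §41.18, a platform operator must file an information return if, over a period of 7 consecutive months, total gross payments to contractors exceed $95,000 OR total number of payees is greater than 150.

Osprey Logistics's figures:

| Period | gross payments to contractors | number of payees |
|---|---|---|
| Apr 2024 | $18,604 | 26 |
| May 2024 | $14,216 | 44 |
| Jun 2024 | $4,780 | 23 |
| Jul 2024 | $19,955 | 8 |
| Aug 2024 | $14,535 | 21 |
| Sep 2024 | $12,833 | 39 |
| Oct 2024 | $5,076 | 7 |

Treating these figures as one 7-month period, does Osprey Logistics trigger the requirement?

Total gross payments to contractors: $18,604 + $14,216 + $4,780 + $19,955 + $14,535 + $12,833 + $5,076 = $89,999 (≤ $95,000).
Total number of payees: 26 + 44 + 23 + 8 + 21 + 39 + 7 = 168 (> 150).
The test is 'or': at least one threshold is exceeded.

Yes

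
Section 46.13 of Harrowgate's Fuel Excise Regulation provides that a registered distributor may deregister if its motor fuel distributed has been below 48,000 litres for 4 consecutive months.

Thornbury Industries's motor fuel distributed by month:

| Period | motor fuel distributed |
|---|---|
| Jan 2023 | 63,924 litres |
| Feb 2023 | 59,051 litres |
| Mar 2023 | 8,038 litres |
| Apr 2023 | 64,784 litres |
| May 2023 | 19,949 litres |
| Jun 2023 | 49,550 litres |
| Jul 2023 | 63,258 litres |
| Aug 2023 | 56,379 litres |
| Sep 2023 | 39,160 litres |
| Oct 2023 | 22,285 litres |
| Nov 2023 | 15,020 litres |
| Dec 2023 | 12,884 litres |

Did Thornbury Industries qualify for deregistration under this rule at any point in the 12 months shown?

Months below 48,000 litres: Mar 2023, May 2023, Sep 2023, Oct 2023, Nov 2023, Dec 2023.
Longest run of consecutive months below the threshold: 4.
4 ≥ 4, so Thornbury Industries became eligible.

Yes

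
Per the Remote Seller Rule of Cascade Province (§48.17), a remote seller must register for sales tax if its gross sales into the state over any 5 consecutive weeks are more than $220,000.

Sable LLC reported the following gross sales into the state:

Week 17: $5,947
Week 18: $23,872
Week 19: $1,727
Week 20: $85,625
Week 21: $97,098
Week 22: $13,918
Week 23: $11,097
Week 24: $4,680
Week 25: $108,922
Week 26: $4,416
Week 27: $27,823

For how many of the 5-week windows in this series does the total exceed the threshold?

2

Week 17–Week 21: $5,947 + $23,872 + $1,727 + $85,625 + $97,098 = $214,269 (under)
Week 18–Week 22: $23,872 + $1,727 + $85,625 + $97,098 + $13,918 = $222,240 (over)
Week 19–Week 23: $1,727 + $85,625 + $97,098 + $13,918 + $11,097 = $209,465 (under)
Week 20–Week 24: $85,625 + $97,098 + $13,918 + $11,097 + $4,680 = $212,418 (under)
Week 21–Week 25: $97,098 + $13,918 + $11,097 + $4,680 + $108,922 = $235,715 (over)
Week 22–Week 26: $13,918 + $11,097 + $4,680 + $108,922 + $4,416 = $143,033 (under)
Week 23–Week 27: $11,097 + $4,680 + $108,922 + $4,416 + $27,823 = $156,938 (under)
2 windows exceed the threshold.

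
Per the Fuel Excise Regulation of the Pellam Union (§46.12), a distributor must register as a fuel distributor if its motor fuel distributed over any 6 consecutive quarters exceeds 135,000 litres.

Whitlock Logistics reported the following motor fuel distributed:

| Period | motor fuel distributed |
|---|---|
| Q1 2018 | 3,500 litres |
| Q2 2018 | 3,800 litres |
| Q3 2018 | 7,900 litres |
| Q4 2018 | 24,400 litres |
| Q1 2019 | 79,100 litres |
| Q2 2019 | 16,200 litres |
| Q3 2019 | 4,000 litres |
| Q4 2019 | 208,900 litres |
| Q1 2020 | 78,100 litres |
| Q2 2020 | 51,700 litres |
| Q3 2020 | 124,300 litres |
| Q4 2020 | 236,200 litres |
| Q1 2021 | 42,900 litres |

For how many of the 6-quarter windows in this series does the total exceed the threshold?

Q1 2018–Q2 2019: 3,500 litres + 3,800 litres + 7,900 litres + 24,400 litres + 79,100 litres + 16,200 litres = 134,900 litres (under)
Q2 2018–Q3 2019: 3,800 litres + 7,900 litres + 24,400 litres + 79,100 litres + 16,200 litres + 4,000 litres = 135,400 litres (over)
Q3 2018–Q4 2019: 7,900 litres + 24,400 litres + 79,100 litres + 16,200 litres + 4,000 litres + 208,900 litres = 340,500 litres (over)
Q4 2018–Q1 2020: 24,400 litres + 79,100 litres + 16,200 litres + 4,000 litres + 208,900 litres + 78,100 litres = 410,700 litres (over)
Q1 2019–Q2 2020: 79,100 litres + 16,200 litres + 4,000 litres + 208,900 litres + 78,100 litres + 51,700 litres = 438,000 litres (over)
Q2 2019–Q3 2020: 16,200 litres + 4,000 litres + 208,900 litres + 78,100 litres + 51,700 litres + 124,300 litres = 483,200 litres (over)
Q3 2019–Q4 2020: 4,000 litres + 208,900 litres + 78,100 litres + 51,700 litres + 124,300 litres + 236,200 litres = 703,200 litres (over)
Q4 2019–Q1 2021: 208,900 litres + 78,100 litres + 51,700 litres + 124,300 litres + 236,200 litres + 42,900 litres = 742,100 litres (over)
7 windows exceed the threshold.

7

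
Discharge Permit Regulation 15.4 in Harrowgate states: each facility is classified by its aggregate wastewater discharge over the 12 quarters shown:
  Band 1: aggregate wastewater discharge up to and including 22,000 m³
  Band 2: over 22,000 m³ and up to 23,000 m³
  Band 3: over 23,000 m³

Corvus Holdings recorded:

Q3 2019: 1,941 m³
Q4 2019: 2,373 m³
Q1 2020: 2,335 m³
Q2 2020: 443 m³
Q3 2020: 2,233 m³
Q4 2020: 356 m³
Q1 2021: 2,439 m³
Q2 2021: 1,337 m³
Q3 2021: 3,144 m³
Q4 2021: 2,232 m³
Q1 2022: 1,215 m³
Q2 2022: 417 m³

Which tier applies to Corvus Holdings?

Aggregate wastewater discharge: 1,941 m³ + 2,373 m³ + 2,335 m³ + 443 m³ + 2,233 m³ + 356 m³ + 2,439 m³ + 1,337 m³ + 3,144 m³ + 2,232 m³ + 1,215 m³ + 417 m³ = 20,465 m³.
20,465 m³ ≤ 22,000 m³, so Band 1 applies.

Band 1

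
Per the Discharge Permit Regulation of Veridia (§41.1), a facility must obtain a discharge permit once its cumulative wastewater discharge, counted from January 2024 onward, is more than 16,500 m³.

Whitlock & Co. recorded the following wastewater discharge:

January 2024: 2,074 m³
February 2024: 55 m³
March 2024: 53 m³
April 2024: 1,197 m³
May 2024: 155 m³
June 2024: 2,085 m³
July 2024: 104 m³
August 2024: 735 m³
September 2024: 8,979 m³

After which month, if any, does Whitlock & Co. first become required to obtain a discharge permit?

Through January 2024: 2,074 m³
Through February 2024: 2,129 m³
Through March 2024: 2,182 m³
Through April 2024: 3,379 m³
Through May 2024: 3,534 m³
Through June 2024: 5,619 m³
Through July 2024: 5,723 m³
Through August 2024: 6,458 m³
Through September 2024: 15,437 m³
Final cumulative total 15,437 m³ ≤ 16,500 m³; the threshold is never exceeded.

Not triggered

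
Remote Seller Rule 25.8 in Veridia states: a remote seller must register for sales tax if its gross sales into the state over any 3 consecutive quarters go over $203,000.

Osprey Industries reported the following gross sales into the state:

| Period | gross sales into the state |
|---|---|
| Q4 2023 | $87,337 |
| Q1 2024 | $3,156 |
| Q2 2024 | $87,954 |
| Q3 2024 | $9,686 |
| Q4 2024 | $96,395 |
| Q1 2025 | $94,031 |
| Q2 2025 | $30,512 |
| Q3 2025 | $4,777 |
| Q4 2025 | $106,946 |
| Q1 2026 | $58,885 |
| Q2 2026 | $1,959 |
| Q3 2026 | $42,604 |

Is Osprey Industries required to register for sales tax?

Yes

Q4 2023–Q2 2024: $87,337 + $3,156 + $87,954 = $178,447 (under)
Q1 2024–Q3 2024: $3,156 + $87,954 + $9,686 = $100,796 (under)
Q2 2024–Q4 2024: $87,954 + $9,686 + $96,395 = $194,035 (under)
Q3 2024–Q1 2025: $9,686 + $96,395 + $94,031 = $200,112 (under)
Q4 2024–Q2 2025: $96,395 + $94,031 + $30,512 = $220,938 (over)
Q1 2025–Q3 2025: $94,031 + $30,512 + $4,777 = $129,320 (under)
Q2 2025–Q4 2025: $30,512 + $4,777 + $106,946 = $142,235 (under)
Q3 2025–Q1 2026: $4,777 + $106,946 + $58,885 = $170,608 (under)
Q4 2025–Q2 2026: $106,946 + $58,885 + $1,959 = $167,790 (under)
Q1 2026–Q3 2026: $58,885 + $1,959 + $42,604 = $103,448 (under)
At least one window exceeds $203,000.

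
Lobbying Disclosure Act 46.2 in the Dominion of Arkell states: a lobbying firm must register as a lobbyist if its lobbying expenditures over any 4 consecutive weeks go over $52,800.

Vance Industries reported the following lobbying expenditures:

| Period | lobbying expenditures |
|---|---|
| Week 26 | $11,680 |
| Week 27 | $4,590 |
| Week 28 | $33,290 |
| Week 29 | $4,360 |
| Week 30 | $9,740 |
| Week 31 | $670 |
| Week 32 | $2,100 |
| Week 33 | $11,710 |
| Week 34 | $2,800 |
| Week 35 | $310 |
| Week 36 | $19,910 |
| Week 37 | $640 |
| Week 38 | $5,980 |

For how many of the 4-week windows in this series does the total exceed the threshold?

Week 26–Week 29: $11,680 + $4,590 + $33,290 + $4,360 = $53,920 (over)
Week 27–Week 30: $4,590 + $33,290 + $4,360 + $9,740 = $51,980 (under)
Week 28–Week 31: $33,290 + $4,360 + $9,740 + $670 = $48,060 (under)
Week 29–Week 32: $4,360 + $9,740 + $670 + $2,100 = $16,870 (under)
Week 30–Week 33: $9,740 + $670 + $2,100 + $11,710 = $24,220 (under)
Week 31–Week 34: $670 + $2,100 + $11,710 + $2,800 = $17,280 (under)
Week 32–Week 35: $2,100 + $11,710 + $2,800 + $310 = $16,920 (under)
Week 33–Week 36: $11,710 + $2,800 + $310 + $19,910 = $34,730 (under)
Week 34–Week 37: $2,800 + $310 + $19,910 + $640 = $23,660 (under)
Week 35–Week 38: $310 + $19,910 + $640 + $5,980 = $26,840 (under)
1 window exceeds the threshold.

1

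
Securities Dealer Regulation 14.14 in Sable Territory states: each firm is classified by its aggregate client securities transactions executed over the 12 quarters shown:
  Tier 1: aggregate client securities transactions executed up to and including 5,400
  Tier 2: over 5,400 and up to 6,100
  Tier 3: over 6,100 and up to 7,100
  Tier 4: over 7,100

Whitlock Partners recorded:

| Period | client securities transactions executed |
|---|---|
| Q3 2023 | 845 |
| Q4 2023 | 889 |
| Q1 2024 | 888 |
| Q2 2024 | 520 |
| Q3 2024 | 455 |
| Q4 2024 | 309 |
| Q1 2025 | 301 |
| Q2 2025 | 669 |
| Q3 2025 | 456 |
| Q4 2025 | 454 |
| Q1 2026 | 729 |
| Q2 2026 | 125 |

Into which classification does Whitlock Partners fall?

Aggregate client securities transactions executed: 845 + 889 + 888 + 520 + 455 + 309 + 301 + 669 + 456 + 454 + 729 + 125 = 6,640.
6,100 < 6,640 ≤ 7,100, so Tier 3 applies.

Tier 3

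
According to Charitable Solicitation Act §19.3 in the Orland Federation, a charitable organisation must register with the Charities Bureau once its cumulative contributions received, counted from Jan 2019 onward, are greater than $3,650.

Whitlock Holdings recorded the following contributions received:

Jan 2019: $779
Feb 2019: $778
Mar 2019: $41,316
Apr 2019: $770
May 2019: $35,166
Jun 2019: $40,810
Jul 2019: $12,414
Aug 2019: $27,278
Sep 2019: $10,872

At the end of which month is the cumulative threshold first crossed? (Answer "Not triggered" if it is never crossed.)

Mar 2019

Through Jan 2019: $779
Through Feb 2019: $1,557
Through Mar 2019: $42,873 ← exceeds threshold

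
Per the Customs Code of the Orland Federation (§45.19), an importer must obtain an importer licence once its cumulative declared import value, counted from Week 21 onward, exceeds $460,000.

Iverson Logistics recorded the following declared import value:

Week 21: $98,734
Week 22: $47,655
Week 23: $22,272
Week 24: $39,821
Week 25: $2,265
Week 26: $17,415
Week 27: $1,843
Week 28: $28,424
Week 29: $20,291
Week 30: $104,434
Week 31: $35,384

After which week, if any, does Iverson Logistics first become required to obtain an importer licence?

Through Week 21: $98,734
Through Week 22: $146,389
Through Week 23: $168,661
Through Week 24: $208,482
Through Week 25: $210,747
Through Week 26: $228,162
Through Week 27: $230,005
Through Week 28: $258,429
Through Week 29: $278,720
Through Week 30: $383,154
Through Week 31: $418,538
Final cumulative total $418,538 ≤ $460,000; the threshold is never exceeded.

Not triggered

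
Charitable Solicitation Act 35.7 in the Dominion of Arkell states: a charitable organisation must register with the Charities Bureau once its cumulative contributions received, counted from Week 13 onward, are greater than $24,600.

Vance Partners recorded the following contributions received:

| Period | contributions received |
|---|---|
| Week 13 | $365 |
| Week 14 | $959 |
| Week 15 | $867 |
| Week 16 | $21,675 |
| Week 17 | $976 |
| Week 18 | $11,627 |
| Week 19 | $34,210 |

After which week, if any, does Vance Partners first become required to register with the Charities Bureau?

Week 17

Through Week 13: $365
Through Week 14: $1,324
Through Week 15: $2,191
Through Week 16: $23,866
Through Week 17: $24,842 ← exceeds threshold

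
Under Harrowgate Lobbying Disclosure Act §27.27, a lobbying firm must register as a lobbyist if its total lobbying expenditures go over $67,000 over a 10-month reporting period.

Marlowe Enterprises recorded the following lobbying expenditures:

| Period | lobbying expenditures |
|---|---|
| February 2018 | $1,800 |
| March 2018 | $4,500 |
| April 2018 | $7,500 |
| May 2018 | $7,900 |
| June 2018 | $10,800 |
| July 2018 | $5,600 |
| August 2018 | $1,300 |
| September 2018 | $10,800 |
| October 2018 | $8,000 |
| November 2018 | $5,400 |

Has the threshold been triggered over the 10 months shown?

No

Total lobbying expenditures: $1,800 + $4,500 + $7,500 + $7,900 + $10,800 + $5,600 + $1,300 + $10,800 + $8,000 + $5,400 = $63,600.
$63,600 ≤ $67,000, so the threshold is not exceeded.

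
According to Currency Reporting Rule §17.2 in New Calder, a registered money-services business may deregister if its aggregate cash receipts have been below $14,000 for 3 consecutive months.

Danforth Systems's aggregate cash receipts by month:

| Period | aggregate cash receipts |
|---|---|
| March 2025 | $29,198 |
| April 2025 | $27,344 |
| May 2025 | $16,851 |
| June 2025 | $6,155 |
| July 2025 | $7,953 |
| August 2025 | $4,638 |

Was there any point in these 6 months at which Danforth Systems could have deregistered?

Months below $14,000: June 2025, July 2025, August 2025.
Longest run of consecutive months below the threshold: 3.
3 ≥ 3, so Danforth Systems became eligible.

Yes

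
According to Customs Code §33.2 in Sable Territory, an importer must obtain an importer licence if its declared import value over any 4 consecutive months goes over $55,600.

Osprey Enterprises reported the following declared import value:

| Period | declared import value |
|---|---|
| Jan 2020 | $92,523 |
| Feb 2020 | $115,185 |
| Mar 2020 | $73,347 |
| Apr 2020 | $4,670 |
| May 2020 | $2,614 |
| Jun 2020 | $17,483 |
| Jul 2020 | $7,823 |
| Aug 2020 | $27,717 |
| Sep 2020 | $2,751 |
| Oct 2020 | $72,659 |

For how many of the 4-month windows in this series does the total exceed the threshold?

Jan 2020–Apr 2020: $92,523 + $115,185 + $73,347 + $4,670 = $285,725 (over)
Feb 2020–May 2020: $115,185 + $73,347 + $4,670 + $2,614 = $195,816 (over)
Mar 2020–Jun 2020: $73,347 + $4,670 + $2,614 + $17,483 = $98,114 (over)
Apr 2020–Jul 2020: $4,670 + $2,614 + $17,483 + $7,823 = $32,590 (under)
May 2020–Aug 2020: $2,614 + $17,483 + $7,823 + $27,717 = $55,637 (over)
Jun 2020–Sep 2020: $17,483 + $7,823 + $27,717 + $2,751 = $55,774 (over)
Jul 2020–Oct 2020: $7,823 + $27,717 + $2,751 + $72,659 = $110,950 (over)
6 windows exceed the threshold.

6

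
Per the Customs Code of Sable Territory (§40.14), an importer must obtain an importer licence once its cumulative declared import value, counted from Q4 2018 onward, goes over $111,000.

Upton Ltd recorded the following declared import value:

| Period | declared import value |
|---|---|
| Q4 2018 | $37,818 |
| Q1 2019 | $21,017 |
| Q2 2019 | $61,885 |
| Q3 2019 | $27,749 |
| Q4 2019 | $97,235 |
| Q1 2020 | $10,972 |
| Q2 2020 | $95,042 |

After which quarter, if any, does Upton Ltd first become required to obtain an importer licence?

Through Q4 2018: $37,818
Through Q1 2019: $58,835
Through Q2 2019: $120,720 ← exceeds threshold

Q2 2019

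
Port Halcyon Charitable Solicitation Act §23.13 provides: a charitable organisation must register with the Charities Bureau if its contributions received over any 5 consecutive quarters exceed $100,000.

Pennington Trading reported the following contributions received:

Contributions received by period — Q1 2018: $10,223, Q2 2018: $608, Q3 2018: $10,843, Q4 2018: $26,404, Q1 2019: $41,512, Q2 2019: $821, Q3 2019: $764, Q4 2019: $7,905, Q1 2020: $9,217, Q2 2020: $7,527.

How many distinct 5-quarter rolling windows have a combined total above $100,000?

0

Q1 2018–Q1 2019: $10,223 + $608 + $10,843 + $26,404 + $41,512 = $89,590 (under)
Q2 2018–Q2 2019: $608 + $10,843 + $26,404 + $41,512 + $821 = $80,188 (under)
Q3 2018–Q3 2019: $10,843 + $26,404 + $41,512 + $821 + $764 = $80,344 (under)
Q4 2018–Q4 2019: $26,404 + $41,512 + $821 + $764 + $7,905 = $77,406 (under)
Q1 2019–Q1 2020: $41,512 + $821 + $764 + $7,905 + $9,217 = $60,219 (under)
Q2 2019–Q2 2020: $821 + $764 + $7,905 + $9,217 + $7,527 = $26,234 (under)
0 windows exceed the threshold.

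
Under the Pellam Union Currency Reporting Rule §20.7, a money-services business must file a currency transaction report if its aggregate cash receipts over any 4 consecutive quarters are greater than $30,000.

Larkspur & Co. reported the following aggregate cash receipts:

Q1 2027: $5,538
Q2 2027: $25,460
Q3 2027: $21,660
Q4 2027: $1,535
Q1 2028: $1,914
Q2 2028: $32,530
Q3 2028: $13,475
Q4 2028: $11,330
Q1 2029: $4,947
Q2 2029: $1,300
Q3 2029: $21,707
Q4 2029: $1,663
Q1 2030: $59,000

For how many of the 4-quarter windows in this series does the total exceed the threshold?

9

Q1 2027–Q4 2027: $5,538 + $25,460 + $21,660 + $1,535 = $54,193 (over)
Q2 2027–Q1 2028: $25,460 + $21,660 + $1,535 + $1,914 = $50,569 (over)
Q3 2027–Q2 2028: $21,660 + $1,535 + $1,914 + $32,530 = $57,639 (over)
Q4 2027–Q3 2028: $1,535 + $1,914 + $32,530 + $13,475 = $49,454 (over)
Q1 2028–Q4 2028: $1,914 + $32,530 + $13,475 + $11,330 = $59,249 (over)
Q2 2028–Q1 2029: $32,530 + $13,475 + $11,330 + $4,947 = $62,282 (over)
Q3 2028–Q2 2029: $13,475 + $11,330 + $4,947 + $1,300 = $31,052 (over)
Q4 2028–Q3 2029: $11,330 + $4,947 + $1,300 + $21,707 = $39,284 (over)
Q1 2029–Q4 2029: $4,947 + $1,300 + $21,707 + $1,663 = $29,617 (under)
Q2 2029–Q1 2030: $1,300 + $21,707 + $1,663 + $59,000 = $83,670 (over)
9 windows exceed the threshold.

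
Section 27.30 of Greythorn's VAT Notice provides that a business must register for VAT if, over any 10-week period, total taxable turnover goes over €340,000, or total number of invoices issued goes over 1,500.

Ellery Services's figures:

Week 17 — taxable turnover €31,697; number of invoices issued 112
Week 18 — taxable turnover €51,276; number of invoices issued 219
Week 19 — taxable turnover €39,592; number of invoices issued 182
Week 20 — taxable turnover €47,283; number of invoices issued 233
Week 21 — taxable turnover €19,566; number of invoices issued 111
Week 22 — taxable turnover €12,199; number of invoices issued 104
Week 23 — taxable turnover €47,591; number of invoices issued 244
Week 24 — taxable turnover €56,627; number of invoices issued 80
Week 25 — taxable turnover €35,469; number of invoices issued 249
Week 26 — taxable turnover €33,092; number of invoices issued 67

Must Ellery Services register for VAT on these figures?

Yes

Total taxable turnover: €31,697 + €51,276 + €39,592 + €47,283 + €19,566 + €12,199 + €47,591 + €56,627 + €35,469 + €33,092 = €374,392 (> €340,000).
Total number of invoices issued: 112 + 219 + 182 + 233 + 111 + 104 + 244 + 80 + 249 + 67 = 1,601 (> 1,500).
The test is 'or': at least one threshold is exceeded.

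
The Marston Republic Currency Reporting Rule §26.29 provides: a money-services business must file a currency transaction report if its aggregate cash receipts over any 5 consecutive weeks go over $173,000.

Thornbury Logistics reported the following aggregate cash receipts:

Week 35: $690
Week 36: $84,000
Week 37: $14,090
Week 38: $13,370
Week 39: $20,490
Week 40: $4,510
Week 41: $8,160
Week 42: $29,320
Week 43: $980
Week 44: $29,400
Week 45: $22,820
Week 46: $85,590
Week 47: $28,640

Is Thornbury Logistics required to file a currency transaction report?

No

Week 35–Week 39: $690 + $84,000 + $14,090 + $13,370 + $20,490 = $132,640 (under)
Week 36–Week 40: $84,000 + $14,090 + $13,370 + $20,490 + $4,510 = $136,460 (under)
Week 37–Week 41: $14,090 + $13,370 + $20,490 + $4,510 + $8,160 = $60,620 (under)
Week 38–Week 42: $13,370 + $20,490 + $4,510 + $8,160 + $29,320 = $75,850 (under)
Week 39–Week 43: $20,490 + $4,510 + $8,160 + $29,320 + $980 = $63,460 (under)
Week 40–Week 44: $4,510 + $8,160 + $29,320 + $980 + $29,400 = $72,370 (under)
Week 41–Week 45: $8,160 + $29,320 + $980 + $29,400 + $22,820 = $90,680 (under)
Week 42–Week 46: $29,320 + $980 + $29,400 + $22,820 + $85,590 = $168,110 (under)
Week 43–Week 47: $980 + $29,400 + $22,820 + $85,590 + $28,640 = $167,430 (under)
No window exceeds $173,000.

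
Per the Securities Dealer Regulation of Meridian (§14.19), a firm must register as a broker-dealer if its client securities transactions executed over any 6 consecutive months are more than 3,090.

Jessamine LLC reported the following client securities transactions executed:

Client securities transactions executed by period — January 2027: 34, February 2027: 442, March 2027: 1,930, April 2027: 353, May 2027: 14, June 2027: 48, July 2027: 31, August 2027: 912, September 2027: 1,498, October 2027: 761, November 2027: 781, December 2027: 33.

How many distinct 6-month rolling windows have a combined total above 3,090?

January 2027–June 2027: 34 + 442 + 1,930 + 353 + 14 + 48 = 2,821 (under)
February 2027–July 2027: 442 + 1,930 + 353 + 14 + 48 + 31 = 2,818 (under)
March 2027–August 2027: 1,930 + 353 + 14 + 48 + 31 + 912 = 3,288 (over)
April 2027–September 2027: 353 + 14 + 48 + 31 + 912 + 1,498 = 2,856 (under)
May 2027–October 2027: 14 + 48 + 31 + 912 + 1,498 + 761 = 3,264 (over)
June 2027–November 2027: 48 + 31 + 912 + 1,498 + 761 + 781 = 4,031 (over)
July 2027–December 2027: 31 + 912 + 1,498 + 761 + 781 + 33 = 4,016 (over)
4 windows exceed the threshold.

4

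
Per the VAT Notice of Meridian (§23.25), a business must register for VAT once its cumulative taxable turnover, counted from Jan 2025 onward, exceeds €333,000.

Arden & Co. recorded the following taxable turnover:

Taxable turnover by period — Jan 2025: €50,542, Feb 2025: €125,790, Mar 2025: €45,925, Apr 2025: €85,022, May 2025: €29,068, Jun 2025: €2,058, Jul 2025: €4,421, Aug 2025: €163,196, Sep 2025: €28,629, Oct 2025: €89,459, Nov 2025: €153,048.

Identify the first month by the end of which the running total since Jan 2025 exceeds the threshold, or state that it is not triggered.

May 2025

Through Jan 2025: €50,542
Through Feb 2025: €176,332
Through Mar 2025: €222,257
Through Apr 2025: €307,279
Through May 2025: €336,347 ← exceeds threshold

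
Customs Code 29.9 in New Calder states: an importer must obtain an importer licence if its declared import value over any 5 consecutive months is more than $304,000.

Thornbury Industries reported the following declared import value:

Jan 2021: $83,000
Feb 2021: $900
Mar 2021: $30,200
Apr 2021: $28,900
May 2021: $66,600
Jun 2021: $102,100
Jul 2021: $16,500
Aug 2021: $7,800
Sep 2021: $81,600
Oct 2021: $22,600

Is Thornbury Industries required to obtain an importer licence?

Jan 2021–May 2021: $83,000 + $900 + $30,200 + $28,900 + $66,600 = $209,600 (under)
Feb 2021–Jun 2021: $900 + $30,200 + $28,900 + $66,600 + $102,100 = $228,700 (under)
Mar 2021–Jul 2021: $30,200 + $28,900 + $66,600 + $102,100 + $16,500 = $244,300 (under)
Apr 2021–Aug 2021: $28,900 + $66,600 + $102,100 + $16,500 + $7,800 = $221,900 (under)
May 2021–Sep 2021: $66,600 + $102,100 + $16,500 + $7,800 + $81,600 = $274,600 (under)
Jun 2021–Oct 2021: $102,100 + $16,500 + $7,800 + $81,600 + $22,600 = $230,600 (under)
No window exceeds $304,000.

No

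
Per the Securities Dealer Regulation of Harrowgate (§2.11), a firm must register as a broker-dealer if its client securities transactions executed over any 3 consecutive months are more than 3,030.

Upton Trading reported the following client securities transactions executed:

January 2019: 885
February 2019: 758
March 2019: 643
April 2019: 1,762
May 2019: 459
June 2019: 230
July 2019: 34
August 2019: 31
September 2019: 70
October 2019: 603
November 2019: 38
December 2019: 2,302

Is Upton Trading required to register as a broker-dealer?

January 2019–March 2019: 885 + 758 + 643 = 2,286 (under)
February 2019–April 2019: 758 + 643 + 1,762 = 3,163 (over)
March 2019–May 2019: 643 + 1,762 + 459 = 2,864 (under)
April 2019–June 2019: 1,762 + 459 + 230 = 2,451 (under)
May 2019–July 2019: 459 + 230 + 34 = 723 (under)
June 2019–August 2019: 230 + 34 + 31 = 295 (under)
July 2019–September 2019: 34 + 31 + 70 = 135 (under)
August 2019–October 2019: 31 + 70 + 603 = 704 (under)
September 2019–November 2019: 70 + 603 + 38 = 711 (under)
October 2019–December 2019: 603 + 38 + 2,302 = 2,943 (under)
At least one window exceeds 3,030.

Yes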